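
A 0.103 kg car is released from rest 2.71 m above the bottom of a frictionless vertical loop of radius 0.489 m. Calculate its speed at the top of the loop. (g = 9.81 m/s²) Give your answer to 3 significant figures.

Energy conservation: mgh = ½mv_top² + mg(2r)
v_top² = 2g(h − 2r) = 2(9.81)(2.71 − 0.9780) = 33.98
v_top = 5.829 m/s

v = 5.83 m/s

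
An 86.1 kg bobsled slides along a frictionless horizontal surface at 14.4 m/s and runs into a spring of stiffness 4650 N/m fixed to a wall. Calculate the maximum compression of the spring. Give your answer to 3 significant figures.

x = 1.96 m

All KE is stored as spring PE at maximum compression: ½mv² = ½kx²
x = v√(m/k) = 14.4 × √(86.1/4650) = 1.959 m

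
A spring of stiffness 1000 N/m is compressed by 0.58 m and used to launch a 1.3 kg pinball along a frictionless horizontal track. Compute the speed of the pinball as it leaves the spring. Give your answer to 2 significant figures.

Conservation of energy: ½kx² = ½mv²
v = x√(k/m) = 0.58 × √(1000/1.3) = 16.09 m/s

v = 16 m/s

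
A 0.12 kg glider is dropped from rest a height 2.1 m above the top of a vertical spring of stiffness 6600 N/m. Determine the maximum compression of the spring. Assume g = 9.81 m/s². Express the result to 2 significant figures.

Let x be the compression. The total drop is H + x, and the glider is instantaneously at rest at max compression, so energy conservation gives:
mg(H + x) = ½kx²
½(6600)x² − (0.12)(9.81)x − (0.12)(9.81)(2.1) = 0
3300x² − 1.177x − 2.472 = 0
x = [1.177 + √(1.386 + 32632)]/(2 × 3300) = 0.02755 m

x = 0.028 m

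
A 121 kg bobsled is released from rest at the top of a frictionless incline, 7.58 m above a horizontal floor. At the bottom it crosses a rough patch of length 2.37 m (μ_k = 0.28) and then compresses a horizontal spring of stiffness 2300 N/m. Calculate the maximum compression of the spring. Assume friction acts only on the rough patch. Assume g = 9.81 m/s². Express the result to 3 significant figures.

Initial energy: E₁ = mgh = (121)(9.81)(7.58) = 8997.5 J
Friction removes W_f = μ_k mg d = (0.28)(121)(9.81)(2.37) = 787.7 J
Energy reaching the spring: E = 8997.5 − 787.7 = 8209.8 J
At max compression ½kx² = E ⇒ x = √(2E/k) = √(2 × 8209.8/2300) = 2.672 m

x = 2.67 m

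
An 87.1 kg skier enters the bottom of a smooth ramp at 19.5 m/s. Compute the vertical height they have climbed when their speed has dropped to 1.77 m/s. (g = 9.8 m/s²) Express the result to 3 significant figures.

h = 19.2 m

Conservation of energy: ½mv₁² = ½mv₂² + mgh
h = (v₁² − v₂²)/(2g) = (19.5² − 1.77²)/(2 × 9.8) = 19.24 m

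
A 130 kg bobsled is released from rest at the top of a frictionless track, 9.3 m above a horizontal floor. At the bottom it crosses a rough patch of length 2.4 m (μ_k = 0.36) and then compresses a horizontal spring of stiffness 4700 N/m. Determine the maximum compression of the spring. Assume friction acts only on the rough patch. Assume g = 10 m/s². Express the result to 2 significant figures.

x = 2.2 m

Initial energy: E₁ = mgh = (130)(10)(9.3) = 12090 J
Friction removes W_f = μ_k mg d = (0.36)(130)(10)(2.4) = 1123 J
Energy reaching the spring: E = 12090 − 1123 = 10967 J
At max compression ½kx² = E ⇒ x = √(2E/k) = √(2 × 10967/4700) = 2.160 m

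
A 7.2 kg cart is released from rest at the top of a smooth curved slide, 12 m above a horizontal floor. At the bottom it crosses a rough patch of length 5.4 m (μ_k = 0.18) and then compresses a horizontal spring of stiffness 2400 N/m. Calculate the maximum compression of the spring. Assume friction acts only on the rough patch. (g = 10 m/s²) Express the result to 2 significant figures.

Initial energy: E₁ = mgh = (7.2)(10)(12) = 864.00 J
Friction removes W_f = μ_k mg d = (0.18)(7.2)(10)(5.4) = 69.98 J
Energy reaching the spring: E = 864.00 − 69.98 = 794.02 J
At max compression ½kx² = E ⇒ x = √(2E/k) = √(2 × 794.02/2400) = 0.8134 m

x = 0.81 m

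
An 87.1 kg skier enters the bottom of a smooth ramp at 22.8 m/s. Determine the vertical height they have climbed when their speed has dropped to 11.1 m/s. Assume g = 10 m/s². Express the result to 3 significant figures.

Energy balance between the two points: ½mv₁² = ½mv₂² + mgh
h = (v₁² − v₂²)/(2g) = (22.8² − 11.1²)/(2 × 10) = 19.83 m

h = 19.8 m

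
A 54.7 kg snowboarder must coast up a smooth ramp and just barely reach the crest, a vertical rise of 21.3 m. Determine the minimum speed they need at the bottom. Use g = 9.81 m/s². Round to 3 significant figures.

At the top they are momentarily at rest, so all KE converts to PE: ½mv² = mgh
v = √(2gh) = √(2 × 9.81 × 21.3) = 20.44 m/s

v = 20.4 m/s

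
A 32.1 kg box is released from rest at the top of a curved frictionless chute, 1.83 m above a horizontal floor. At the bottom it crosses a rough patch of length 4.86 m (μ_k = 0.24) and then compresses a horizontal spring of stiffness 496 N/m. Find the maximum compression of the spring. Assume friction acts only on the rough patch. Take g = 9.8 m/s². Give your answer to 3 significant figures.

x = 0.917 m

Initial energy: E₁ = mgh = (32.1)(9.8)(1.83) = 575.68 J
Friction removes W_f = μ_k mg d = (0.24)(32.1)(9.8)(4.86) = 366.9 J
Energy reaching the spring: E = 575.68 − 366.9 = 208.76 J
At max compression ½kx² = E ⇒ x = √(2E/k) = √(2 × 208.76/496) = 0.9175 m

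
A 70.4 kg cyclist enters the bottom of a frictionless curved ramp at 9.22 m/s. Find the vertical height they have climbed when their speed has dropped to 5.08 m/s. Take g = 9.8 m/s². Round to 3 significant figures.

Conservation of energy: ½mv₁² = ½mv₂² + mgh
h = (v₁² − v₂²)/(2g) = (9.22² − 5.08²)/(2 × 9.8) = 3.021 m

h = 3.02 m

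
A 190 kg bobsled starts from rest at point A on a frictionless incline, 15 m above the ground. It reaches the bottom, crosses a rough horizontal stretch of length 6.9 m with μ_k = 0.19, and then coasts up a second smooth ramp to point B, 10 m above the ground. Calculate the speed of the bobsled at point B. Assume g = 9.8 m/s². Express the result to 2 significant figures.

v = 8.5 m/s

Energy at A: mgh₁ = (190)(9.8)(15) = 27930 J
Friction loss: W_f = μ_k mg d = 2441 J
At B: ½mv² + mgh₂ = mgh₁ − W_f
½mv² = 27930 − 2441 − 18620 = 6868.9 J
v = √(2 × 6868.9/190) = 8.503 m/s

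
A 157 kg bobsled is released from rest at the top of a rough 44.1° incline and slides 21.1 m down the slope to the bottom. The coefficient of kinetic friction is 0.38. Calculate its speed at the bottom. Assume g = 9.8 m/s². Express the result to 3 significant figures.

Energy: mgh = ½mv² + W_f, with h = L sinθ and W_f = μ_k (mg cosθ) L
mgh = mgL sinθ = (157)(9.8)(21.1)sin44.1° = 22592 J
W_f = μ_k mg cosθ · L = (0.38)(157)(9.8)cos44.1°·21.1 = 8859 J
½mv² = 22592 − 8859 = 13733 J
v = √(2 × 13733/157) = 13.23 m/s

v = 13.2 m/s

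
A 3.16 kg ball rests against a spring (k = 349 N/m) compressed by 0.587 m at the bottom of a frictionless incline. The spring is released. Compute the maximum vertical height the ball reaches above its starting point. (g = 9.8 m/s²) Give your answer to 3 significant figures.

Energy conservation from release to the highest point: ½kx² = mgh
h = kx²/(2mg) = (349)(0.587)²/(2 × 3.16 × 9.8) = 1.942 m

h = 1.94 m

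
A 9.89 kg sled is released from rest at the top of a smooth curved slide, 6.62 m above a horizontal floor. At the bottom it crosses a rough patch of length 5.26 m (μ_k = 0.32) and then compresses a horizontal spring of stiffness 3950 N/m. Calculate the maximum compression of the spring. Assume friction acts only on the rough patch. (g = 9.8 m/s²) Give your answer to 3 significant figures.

x = 0.492 m

Initial energy: E₁ = mgh = (9.89)(9.8)(6.62) = 641.62 J
Friction removes W_f = μ_k mg d = (0.32)(9.89)(9.8)(5.26) = 163.1 J
Energy reaching the spring: E = 641.62 − 163.1 = 478.48 J
At max compression ½kx² = E ⇒ x = √(2E/k) = √(2 × 478.48/3950) = 0.4922 m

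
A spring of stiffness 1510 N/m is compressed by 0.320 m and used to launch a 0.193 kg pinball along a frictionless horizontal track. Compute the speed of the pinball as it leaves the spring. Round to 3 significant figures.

v = 28.3 m/s

The pinball leaves the spring when the spring is at natural length, so ½kx² = ½mv²
v = x√(k/m) = 0.320 × √(1510/0.193) = 28.30 m/s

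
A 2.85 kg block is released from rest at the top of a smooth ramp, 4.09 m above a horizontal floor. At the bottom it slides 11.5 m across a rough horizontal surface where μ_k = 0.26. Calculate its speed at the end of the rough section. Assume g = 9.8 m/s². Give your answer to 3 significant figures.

Energy at the top = energy at the end + work done against friction:
mgh = ½mv² + μ_k m g d
W_f = μ_k mg d = (0.26)(2.85)(9.8)(11.5) = 83.51 J
½mv² = mgh − W_f = 114.23 − 83.51 = 30.723 J
v = √(2 × 30.723/2.85) = 4.643 m/s

v = 4.64 m/s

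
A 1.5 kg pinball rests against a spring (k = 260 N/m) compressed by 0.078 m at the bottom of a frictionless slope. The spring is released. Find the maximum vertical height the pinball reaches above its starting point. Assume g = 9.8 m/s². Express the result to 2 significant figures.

h = 0.054 m

At maximum height the pinball is at rest, so ½kx² = mgh
h = kx²/(2mg) = (260)(0.078)²/(2 × 1.5 × 9.8) = 0.05380 m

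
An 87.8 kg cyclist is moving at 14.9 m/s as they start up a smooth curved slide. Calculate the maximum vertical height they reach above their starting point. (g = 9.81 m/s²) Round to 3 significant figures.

By energy conservation, ½mv² = mgh
h = v²/(2g) = 14.9²/(2 × 9.81) = 11.32 m

h = 11.3 m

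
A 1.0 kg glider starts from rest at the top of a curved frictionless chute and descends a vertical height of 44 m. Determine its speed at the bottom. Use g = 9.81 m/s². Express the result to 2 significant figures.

v = 29 m/s

By conservation of mechanical energy, mgh = ½mv²
The mass cancels from both sides.
v = √(2gh) = √(2 × 9.81 × 44) = √863.28 = 29.38 m/s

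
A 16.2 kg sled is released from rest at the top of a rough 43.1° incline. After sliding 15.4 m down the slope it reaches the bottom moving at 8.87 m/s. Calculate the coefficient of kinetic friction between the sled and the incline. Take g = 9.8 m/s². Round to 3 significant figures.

mgh = ½mv² + μ_k (mg cosθ) L, with h = L sinθ
mgL sinθ = 1670.5 J; ½mv² = 637.28 J
W_f = 1670.5 − 637.28 = 1033 J
μ_k = W_f/(mg cosθ · L) = 1033/(115.9 × 15.4) = 0.5788

μ_k = 0.579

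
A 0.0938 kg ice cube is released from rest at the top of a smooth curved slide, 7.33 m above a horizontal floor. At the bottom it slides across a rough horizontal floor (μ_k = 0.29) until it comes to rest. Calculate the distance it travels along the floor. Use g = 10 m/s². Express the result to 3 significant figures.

d = 25.3 m

Applying the work–energy principle:
At rest all PE has been dissipated by friction: mgh = μ_k m g d
d = h/μ_k = 7.33/0.29 = 25.28 m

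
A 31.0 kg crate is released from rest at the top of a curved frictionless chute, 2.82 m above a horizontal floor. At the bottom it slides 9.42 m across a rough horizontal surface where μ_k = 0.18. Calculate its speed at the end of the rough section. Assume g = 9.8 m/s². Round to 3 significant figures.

Applying the work–energy principle:
mgh = ½mv² + μ_k m g d
W_f = μ_k mg d = (0.18)(31.0)(9.8)(9.42) = 515.1 J
½mv² = mgh − W_f = 856.72 − 515.1 = 341.59 J
v = √(2 × 341.59/31.0) = 4.694 m/s

v = 4.69 m/s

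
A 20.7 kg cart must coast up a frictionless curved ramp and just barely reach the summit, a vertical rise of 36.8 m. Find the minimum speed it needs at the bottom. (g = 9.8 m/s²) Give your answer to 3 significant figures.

v = 26.9 m/s

At the top it is momentarily at rest, so all KE converts to PE: ½mv² = mgh
v = √(2gh) = √(2 × 9.8 × 36.8) = 26.86 m/s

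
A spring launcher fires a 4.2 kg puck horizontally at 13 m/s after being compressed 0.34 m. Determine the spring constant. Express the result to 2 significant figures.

Energy stored in the spring equals the launch KE: ½kx² = ½mv²
k = mv²/x² = (4.2)(13)²/(0.34)² = 6140 N/m

k = 6100 N/m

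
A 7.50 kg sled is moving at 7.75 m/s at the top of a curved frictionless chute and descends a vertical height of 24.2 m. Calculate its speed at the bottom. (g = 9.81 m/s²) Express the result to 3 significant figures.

By conservation of mechanical energy, ½mv₀² + mgh = ½mv²
The mass cancels from both sides.
v² = v₀² + 2gh = (7.75)² + 2(9.81)(24.2) = 534.87
v = √534.87 = 23.13 m/s

v = 23.1 m/s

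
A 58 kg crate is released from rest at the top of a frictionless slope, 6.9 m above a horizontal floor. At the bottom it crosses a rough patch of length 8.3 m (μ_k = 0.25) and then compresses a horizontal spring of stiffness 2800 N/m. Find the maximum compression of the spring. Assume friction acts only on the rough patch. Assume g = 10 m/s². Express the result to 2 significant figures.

x = 1.4 m

Initial energy: E₁ = mgh = (58)(10)(6.9) = 4002.0 J
Friction removes W_f = μ_k mg d = (0.25)(58)(10)(8.3) = 1204 J
Energy reaching the spring: E = 4002.0 − 1204 = 2798.5 J
At max compression ½kx² = E ⇒ x = √(2E/k) = √(2 × 2798.5/2800) = 1.414 m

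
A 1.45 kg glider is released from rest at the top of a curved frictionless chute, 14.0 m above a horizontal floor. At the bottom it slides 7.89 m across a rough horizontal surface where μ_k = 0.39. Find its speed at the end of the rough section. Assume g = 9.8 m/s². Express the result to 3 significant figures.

v = 14.6 m/s

Energy at the top = energy at the end + work done against friction:
mgh = ½mv² + μ_k m g d
W_f = μ_k mg d = (0.39)(1.45)(9.8)(7.89) = 43.73 J
½mv² = mgh − W_f = 198.94 − 43.73 = 155.21 J
v = √(2 × 155.21/1.45) = 14.63 m/s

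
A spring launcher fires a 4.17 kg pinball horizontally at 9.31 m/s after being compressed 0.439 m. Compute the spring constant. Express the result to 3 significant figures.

k = 1880 N/m

½kx² = ½mv²
k = mv²/x² = (4.17)(9.31)²/(0.439)² = 1875 N/m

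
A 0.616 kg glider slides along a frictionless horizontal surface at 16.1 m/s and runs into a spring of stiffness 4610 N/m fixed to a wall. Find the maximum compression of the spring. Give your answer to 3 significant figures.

Conservation of energy between contact and max compression: ½mv² = ½kx²
x = v√(m/k) = 16.1 × √(0.616/4610) = 0.1861 m

x = 0.186 m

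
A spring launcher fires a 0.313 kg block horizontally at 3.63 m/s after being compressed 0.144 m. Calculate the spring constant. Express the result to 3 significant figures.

k = 199 N/m

Energy stored in the spring equals the launch KE: ½kx² = ½mv²
k = mv²/x² = (0.313)(3.63)²/(0.144)² = 198.9 N/m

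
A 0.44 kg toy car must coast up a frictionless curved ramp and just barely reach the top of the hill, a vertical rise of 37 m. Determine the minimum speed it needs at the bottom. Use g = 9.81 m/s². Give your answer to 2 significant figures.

At the top it is momentarily at rest, so all KE converts to PE: ½mv² = mgh
v = √(2gh) = √(2 × 9.81 × 37) = 26.94 m/s

v = 27 m/s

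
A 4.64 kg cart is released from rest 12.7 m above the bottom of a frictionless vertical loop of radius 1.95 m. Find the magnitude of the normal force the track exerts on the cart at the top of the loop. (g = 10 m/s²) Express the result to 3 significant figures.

N = 372 N

Energy from release to top (height 2r): mgh = ½mv_top² + mg(2r)
v_top² = 2g(h − 2r) = 2(10)(12.7 − 3.900) = 176.00 m²/s²
At the top, both N and weight point toward the centre: N + mg = mv_top²/r
N = m(v_top²/r − g) = 4.64(176.00/1.95 − 10) = 372.4 N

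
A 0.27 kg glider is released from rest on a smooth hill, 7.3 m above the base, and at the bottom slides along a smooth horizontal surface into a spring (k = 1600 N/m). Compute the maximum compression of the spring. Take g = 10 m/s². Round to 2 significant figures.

x = 0.16 m

Gravitational PE at the top equals spring PE at max compression: mgh = ½kx²
x = √(2mgh/k) = √(2 × 0.27 × 10 × 7.3 / 1600) = 0.1570 m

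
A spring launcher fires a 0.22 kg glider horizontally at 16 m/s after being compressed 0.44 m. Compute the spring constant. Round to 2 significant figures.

Spring PE at full compression equals KE at release: ½kx² = ½mv²
k = mv²/x² = (0.22)(16)²/(0.44)² = 290.9 N/m

k = 290 N/m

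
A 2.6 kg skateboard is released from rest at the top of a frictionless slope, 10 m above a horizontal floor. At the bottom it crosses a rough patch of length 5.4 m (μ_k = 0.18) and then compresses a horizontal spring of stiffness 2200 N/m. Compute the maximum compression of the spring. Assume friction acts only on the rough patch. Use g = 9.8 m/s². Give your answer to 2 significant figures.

Initial energy: E₁ = mgh = (2.6)(9.8)(10) = 254.80 J
Friction removes W_f = μ_k mg d = (0.18)(2.6)(9.8)(5.4) = 24.77 J
Energy reaching the spring: E = 254.80 − 24.77 = 230.03 J
At max compression ½kx² = E ⇒ x = √(2E/k) = √(2 × 230.03/2200) = 0.4573 m

x = 0.46 m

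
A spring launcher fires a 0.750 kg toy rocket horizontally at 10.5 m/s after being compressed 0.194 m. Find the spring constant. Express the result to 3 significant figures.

k = 2200 N/m

Energy stored in the spring equals the launch KE: ½kx² = ½mv²
k = mv²/x² = (0.750)(10.5)²/(0.194)² = 2197 N/m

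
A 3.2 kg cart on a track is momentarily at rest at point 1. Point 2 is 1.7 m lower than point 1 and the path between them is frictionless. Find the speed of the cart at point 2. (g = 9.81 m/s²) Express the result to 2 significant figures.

Equating total energy at the two states: mgh = ½mv²
v = √(2gh) = √(2 × 9.81 × 1.7) = √33.354 = 5.775 m/s

v = 5.8 m/s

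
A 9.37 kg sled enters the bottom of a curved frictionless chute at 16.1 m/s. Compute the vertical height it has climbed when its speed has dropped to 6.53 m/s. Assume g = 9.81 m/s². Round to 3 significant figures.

h = 11.0 m

Conservation of energy: ½mv₁² = ½mv₂² + mgh
h = (v₁² − v₂²)/(2g) = (16.1² − 6.53²)/(2 × 9.81) = 11.04 m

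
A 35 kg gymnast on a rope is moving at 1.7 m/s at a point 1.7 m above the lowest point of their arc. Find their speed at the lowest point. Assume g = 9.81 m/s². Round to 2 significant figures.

v = 6.0 m/s

Equating total energy at the two states: ½mv₀² + mgh = ½mv²
v² = v₀² + 2gh = (1.7)² + 2(9.81)(1.7) = 36.244
v = √36.244 = 6.020 m/s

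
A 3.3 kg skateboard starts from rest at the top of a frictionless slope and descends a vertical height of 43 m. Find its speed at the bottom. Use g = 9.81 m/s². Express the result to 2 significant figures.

v = 29 m/s

Equating total energy at the two states: mgh = ½mv²
v = √(2gh) = √(2 × 9.81 × 43) = √843.66 = 29.05 m/s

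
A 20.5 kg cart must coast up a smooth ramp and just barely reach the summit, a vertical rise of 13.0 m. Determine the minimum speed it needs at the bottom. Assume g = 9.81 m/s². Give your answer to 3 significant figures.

v = 16.0 m/s

At the top it is momentarily at rest, so all KE converts to PE: ½mv² = mgh
v = √(2gh) = √(2 × 9.81 × 13.0) = 15.97 m/s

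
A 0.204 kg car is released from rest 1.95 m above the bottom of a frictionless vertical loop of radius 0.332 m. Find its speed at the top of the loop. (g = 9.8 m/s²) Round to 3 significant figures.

v = 5.02 m/s

Energy conservation: mgh = ½mv_top² + mg(2r)
v_top² = 2g(h − 2r) = 2(9.8)(1.95 − 0.6640) = 25.21
v_top = 5.021 m/s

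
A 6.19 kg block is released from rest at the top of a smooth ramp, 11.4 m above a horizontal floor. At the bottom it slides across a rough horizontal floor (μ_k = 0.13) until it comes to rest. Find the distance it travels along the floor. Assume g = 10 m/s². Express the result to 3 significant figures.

d = 87.7 m

Energy at the top = energy at the end + work done against friction:
At rest all PE has been dissipated by friction: mgh = μ_k m g d
d = h/μ_k = 11.4/0.13 = 87.69 m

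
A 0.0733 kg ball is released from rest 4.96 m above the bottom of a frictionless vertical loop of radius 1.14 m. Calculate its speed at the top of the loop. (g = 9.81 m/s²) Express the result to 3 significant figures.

Energy conservation: mgh = ½mv_top² + mg(2r)
v_top² = 2g(h − 2r) = 2(9.81)(4.96 − 2.280) = 52.58
v_top = 7.251 m/s

v = 7.25 m/s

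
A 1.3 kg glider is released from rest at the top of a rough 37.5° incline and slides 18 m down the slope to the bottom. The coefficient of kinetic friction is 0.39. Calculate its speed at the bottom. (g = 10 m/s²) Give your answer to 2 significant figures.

v = 10 m/s

Work–energy: mg(L sinθ) − μ_k(mg cosθ)L = ½mv²
mgh = mgL sinθ = (1.3)(10)(18)sin37.5° = 142.45 J
W_f = μ_k mg cosθ · L = (0.39)(1.3)(10)cos37.5°·18 = 72.40 J
½mv² = 142.45 − 72.40 = 70.049 J
v = √(2 × 70.049/1.3) = 10.38 m/s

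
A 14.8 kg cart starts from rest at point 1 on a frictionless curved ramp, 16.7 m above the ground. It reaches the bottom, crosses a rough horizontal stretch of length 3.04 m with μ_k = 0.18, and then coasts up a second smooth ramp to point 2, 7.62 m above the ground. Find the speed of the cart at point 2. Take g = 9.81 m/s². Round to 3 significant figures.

v = 12.9 m/s

Energy at 1: mgh₁ = (14.8)(9.81)(16.7) = 2424.6 J
Friction loss: W_f = μ_k mg d = 79.45 J
At 2: ½mv² + mgh₂ = mgh₁ − W_f
½mv² = 2424.6 − 79.45 − 1106.3 = 1238.9 J
v = √(2 × 1238.9/14.8) = 12.94 m/s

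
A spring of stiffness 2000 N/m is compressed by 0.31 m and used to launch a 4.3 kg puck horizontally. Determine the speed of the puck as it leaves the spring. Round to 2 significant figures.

Spring PE converts entirely to kinetic energy: ½kx² = ½mv²
v = x√(k/m) = 0.31 × √(2000/4.3) = 6.686 m/s

v = 6.7 m/s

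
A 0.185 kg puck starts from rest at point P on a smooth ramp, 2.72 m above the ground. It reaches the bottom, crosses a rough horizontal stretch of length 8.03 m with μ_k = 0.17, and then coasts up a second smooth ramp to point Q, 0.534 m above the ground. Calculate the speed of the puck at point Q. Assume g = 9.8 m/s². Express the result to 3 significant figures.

Energy at P: mgh₁ = (0.185)(9.8)(2.72) = 4.9314 J
Friction loss: W_f = μ_k mg d = 2.475 J
At Q: ½mv² + mgh₂ = mgh₁ − W_f
½mv² = 4.9314 − 2.475 − 0.96814 = 1.4883 J
v = √(2 × 1.4883/0.185) = 4.011 m/s

v = 4.01 m/s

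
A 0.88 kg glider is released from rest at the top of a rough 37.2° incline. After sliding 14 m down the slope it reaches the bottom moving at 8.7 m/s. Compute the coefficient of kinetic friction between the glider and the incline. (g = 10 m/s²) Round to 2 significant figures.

μ_k = 0.42

The energy dissipated by friction is the PE lost minus the KE gained:
mgL sinθ = 74.487 J; ½mv² = 33.304 J
W_f = 74.487 − 33.304 = 41.18 J
μ_k = W_f/(mg cosθ · L) = 41.18/(7.009 × 14) = 0.4197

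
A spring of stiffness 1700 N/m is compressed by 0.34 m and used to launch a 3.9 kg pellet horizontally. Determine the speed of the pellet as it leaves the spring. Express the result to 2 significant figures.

v = 7.1 m/s

Conservation of energy: ½kx² = ½mv²
v = x√(k/m) = 0.34 × √(1700/3.9) = 7.099 m/s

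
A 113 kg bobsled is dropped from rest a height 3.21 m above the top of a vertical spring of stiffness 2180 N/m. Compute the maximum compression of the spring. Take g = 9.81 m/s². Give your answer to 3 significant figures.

Measuring PE from the top of the relaxed spring, at max compression the bobsled has dropped H + x with zero KE, so:
mg(H + x) = ½kx²
½(2180)x² − (113)(9.81)x − (113)(9.81)(3.21) = 0
1090x² − 1109x − 3558 = 0
x = [1109 + √(1.229e+06 + 1.5515e+07)]/(2 × 1090) = 2.386 m

x = 2.39 m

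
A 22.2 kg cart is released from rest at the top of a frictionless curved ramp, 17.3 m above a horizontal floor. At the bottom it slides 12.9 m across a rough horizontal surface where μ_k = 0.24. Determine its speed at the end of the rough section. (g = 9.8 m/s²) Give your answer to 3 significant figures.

v = 16.7 m/s

Energy at the top = energy at the end + work done against friction:
mgh = ½mv² + μ_k m g d
W_f = μ_k mg d = (0.24)(22.2)(9.8)(12.9) = 673.6 J
½mv² = mgh − W_f = 3763.8 − 673.6 = 3090.2 J
v = √(2 × 3090.2/22.2) = 16.69 m/s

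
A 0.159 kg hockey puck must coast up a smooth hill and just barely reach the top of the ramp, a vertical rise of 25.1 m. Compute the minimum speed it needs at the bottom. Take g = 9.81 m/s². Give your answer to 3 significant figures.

At the top it is momentarily at rest, so all KE converts to PE: ½mv² = mgh
v = √(2gh) = √(2 × 9.81 × 25.1) = 22.19 m/s

v = 22.2 m/s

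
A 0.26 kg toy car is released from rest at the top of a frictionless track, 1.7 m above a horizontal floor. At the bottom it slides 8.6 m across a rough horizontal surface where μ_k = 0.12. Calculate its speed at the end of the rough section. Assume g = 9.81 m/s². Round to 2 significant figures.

v = 3.6 m/s

Applying the work–energy principle:
mgh = ½mv² + μ_k m g d
W_f = μ_k mg d = (0.12)(0.26)(9.81)(8.6) = 2.632 J
½mv² = mgh − W_f = 4.3360 − 2.632 = 1.7038 J
v = √(2 × 1.7038/0.26) = 3.620 m/s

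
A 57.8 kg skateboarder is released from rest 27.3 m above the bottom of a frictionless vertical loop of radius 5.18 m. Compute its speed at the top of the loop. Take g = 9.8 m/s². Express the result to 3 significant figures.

v = 18.2 m/s

Energy conservation: mgh = ½mv_top² + mg(2r)
v_top² = 2g(h − 2r) = 2(9.8)(27.3 − 10.36) = 332.0
v_top = 18.22 m/s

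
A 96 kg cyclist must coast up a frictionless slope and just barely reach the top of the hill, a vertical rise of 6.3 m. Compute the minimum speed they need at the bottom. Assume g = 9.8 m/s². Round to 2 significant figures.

At the top they are momentarily at rest, so all KE converts to PE: ½mv² = mgh
v = √(2gh) = √(2 × 9.8 × 6.3) = 11.11 m/s

v = 11 m/s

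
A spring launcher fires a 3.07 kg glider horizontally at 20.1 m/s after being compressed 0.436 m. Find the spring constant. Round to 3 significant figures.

Spring PE at full compression equals KE at release: ½kx² = ½mv²
k = mv²/x² = (3.07)(20.1)²/(0.436)² = 6525 N/m

k = 6520 N/m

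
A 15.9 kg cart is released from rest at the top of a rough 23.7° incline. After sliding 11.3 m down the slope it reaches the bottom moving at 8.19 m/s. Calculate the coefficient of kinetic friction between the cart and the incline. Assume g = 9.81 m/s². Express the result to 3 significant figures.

The energy dissipated by friction is the PE lost minus the KE gained:
mgL sinθ = 708.46 J; ½mv² = 533.25 J
W_f = 708.46 − 533.25 = 175.2 J
μ_k = W_f/(mg cosθ · L) = 175.2/(142.8 × 11.3) = 0.1086

μ_k = 0.109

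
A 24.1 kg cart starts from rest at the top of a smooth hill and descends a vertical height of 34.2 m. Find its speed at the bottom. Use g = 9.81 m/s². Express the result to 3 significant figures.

v = 25.9 m/s

Equating total energy at the two states: mgh = ½mv²
v = √(2gh) = √(2 × 9.81 × 34.2) = √671.00 = 25.90 m/s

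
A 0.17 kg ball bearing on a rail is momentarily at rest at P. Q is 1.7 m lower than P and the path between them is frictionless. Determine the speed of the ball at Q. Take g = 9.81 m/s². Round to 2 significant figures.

Energy conservation between the two points: mgh = ½mv²
The mass cancels from both sides.
v = √(2gh) = √(2 × 9.81 × 1.7) = √33.354 = 5.775 m/s

v = 5.8 m/s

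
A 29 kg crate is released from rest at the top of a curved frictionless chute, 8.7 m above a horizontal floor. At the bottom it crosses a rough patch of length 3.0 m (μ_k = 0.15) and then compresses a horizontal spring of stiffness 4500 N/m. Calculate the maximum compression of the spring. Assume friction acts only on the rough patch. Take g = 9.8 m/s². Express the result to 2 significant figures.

x = 1.0 m

Initial energy: E₁ = mgh = (29)(9.8)(8.7) = 2472.5 J
Friction removes W_f = μ_k mg d = (0.15)(29)(9.8)(3.0) = 127.9 J
Energy reaching the spring: E = 2472.5 − 127.9 = 2344.7 J
At max compression ½kx² = E ⇒ x = √(2E/k) = √(2 × 2344.7/4500) = 1.021 m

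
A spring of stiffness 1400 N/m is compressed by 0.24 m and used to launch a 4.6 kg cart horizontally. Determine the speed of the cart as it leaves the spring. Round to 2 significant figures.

Spring PE converts entirely to kinetic energy: ½kx² = ½mv²
v = x√(k/m) = 0.24 × √(1400/4.6) = 4.187 m/s

v = 4.2 m/s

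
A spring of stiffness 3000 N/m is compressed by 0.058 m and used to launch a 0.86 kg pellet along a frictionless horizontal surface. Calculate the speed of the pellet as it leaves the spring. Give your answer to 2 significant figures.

Conservation of energy: ½kx² = ½mv²
v = x√(k/m) = 0.058 × √(3000/0.86) = 3.426 m/s

v = 3.4 m/s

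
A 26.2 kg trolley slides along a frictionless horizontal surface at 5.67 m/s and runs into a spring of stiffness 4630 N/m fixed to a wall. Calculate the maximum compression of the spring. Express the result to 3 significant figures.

x = 0.427 m

Conservation of energy between contact and max compression: ½mv² = ½kx²
x = v√(m/k) = 5.67 × √(26.2/4630) = 0.4265 m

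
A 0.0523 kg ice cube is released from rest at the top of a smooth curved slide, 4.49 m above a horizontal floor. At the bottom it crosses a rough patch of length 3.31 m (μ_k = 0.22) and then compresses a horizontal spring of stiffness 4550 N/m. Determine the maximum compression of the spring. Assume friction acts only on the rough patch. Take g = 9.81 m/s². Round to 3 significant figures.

x = 0.0291 m

Initial energy: E₁ = mgh = (0.0523)(9.81)(4.49) = 2.3037 J
Friction removes W_f = μ_k mg d = (0.22)(0.0523)(9.81)(3.31) = 0.3736 J
Energy reaching the spring: E = 2.3037 − 0.3736 = 1.9300 J
At max compression ½kx² = E ⇒ x = √(2E/k) = √(2 × 1.9300/4550) = 0.02913 m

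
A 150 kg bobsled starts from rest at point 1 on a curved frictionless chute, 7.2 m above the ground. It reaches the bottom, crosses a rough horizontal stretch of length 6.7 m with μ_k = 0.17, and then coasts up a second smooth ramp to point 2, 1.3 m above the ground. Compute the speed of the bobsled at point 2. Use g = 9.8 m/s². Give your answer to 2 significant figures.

v = 9.7 m/s

Energy at 1: mgh₁ = (150)(9.8)(7.2) = 10584 J
Friction loss: W_f = μ_k mg d = 1674 J
At 2: ½mv² + mgh₂ = mgh₁ − W_f
½mv² = 10584 − 1674 − 1911.0 = 6998.7 J
v = √(2 × 6998.7/150) = 9.660 m/s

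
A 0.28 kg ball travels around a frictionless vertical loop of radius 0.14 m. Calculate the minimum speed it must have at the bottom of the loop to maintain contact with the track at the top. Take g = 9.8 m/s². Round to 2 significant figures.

At the top: mg = mv_top²/r ⇒ v_top² = gr = 1.372 m²/s²
Energy from bottom to top (height 2r): ½mv_bot² = ½mv_top² + mg(2r)
v_bot² = gr + 4gr = 5gr = 6.860
v_bot = √(5gr) = 2.619 m/s

v = 2.6 m/s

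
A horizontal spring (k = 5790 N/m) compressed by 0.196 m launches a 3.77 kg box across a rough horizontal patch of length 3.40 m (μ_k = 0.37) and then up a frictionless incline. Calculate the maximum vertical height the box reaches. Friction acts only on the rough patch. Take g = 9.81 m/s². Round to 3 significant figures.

Spring energy: E₀ = ½kx² = ½(5790)(0.196)² = 111.21 J
Friction: W_f = μ_k mg d = (0.37)(3.77)(9.81)(3.40) = 46.53 J
Energy at base of ramp: E = 111.21 − 46.53 = 64.689 J
At max height all remaining energy is PE: mgh = E ⇒ h = E/(mg) = 64.689/(3.77 × 9.81) = 1.749 m

h = 1.75 m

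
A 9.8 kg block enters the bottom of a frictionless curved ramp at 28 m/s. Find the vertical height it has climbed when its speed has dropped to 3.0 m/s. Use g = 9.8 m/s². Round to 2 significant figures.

h = 40 m

Energy balance between the two points: ½mv₁² = ½mv₂² + mgh
h = (v₁² − v₂²)/(2g) = (28² − 3.0²)/(2 × 9.8) = 39.54 m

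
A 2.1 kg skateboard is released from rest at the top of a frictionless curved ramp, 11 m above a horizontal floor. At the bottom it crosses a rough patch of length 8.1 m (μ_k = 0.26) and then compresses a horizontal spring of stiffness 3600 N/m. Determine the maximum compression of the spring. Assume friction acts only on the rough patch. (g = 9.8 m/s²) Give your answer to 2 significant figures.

Initial energy: E₁ = mgh = (2.1)(9.8)(11) = 226.38 J
Friction removes W_f = μ_k mg d = (0.26)(2.1)(9.8)(8.1) = 43.34 J
Energy reaching the spring: E = 226.38 − 43.34 = 183.04 J
At max compression ½kx² = E ⇒ x = √(2E/k) = √(2 × 183.04/3600) = 0.3189 m

x = 0.32 m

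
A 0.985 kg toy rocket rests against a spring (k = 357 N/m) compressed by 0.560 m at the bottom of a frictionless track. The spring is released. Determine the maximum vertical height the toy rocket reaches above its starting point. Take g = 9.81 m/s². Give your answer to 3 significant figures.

All spring PE becomes gravitational PE at the highest point: ½kx² = mgh
h = kx²/(2mg) = (357)(0.560)²/(2 × 0.985 × 9.81) = 5.793 m

h = 5.79 m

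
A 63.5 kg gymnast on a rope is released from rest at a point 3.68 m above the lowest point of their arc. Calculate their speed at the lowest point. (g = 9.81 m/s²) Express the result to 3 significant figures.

v = 8.50 m/s

Energy conservation between the two points: mgh = ½mv²
The mass cancels from both sides.
v = √(2gh) = √(2 × 9.81 × 3.68) = √72.202 = 8.497 m/s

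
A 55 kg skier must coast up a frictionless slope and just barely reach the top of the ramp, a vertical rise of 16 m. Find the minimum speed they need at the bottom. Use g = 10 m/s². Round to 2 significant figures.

At the top they are momentarily at rest, so all KE converts to PE: ½mv² = mgh
v = √(2gh) = √(2 × 10 × 16) = 17.89 m/s

v = 18 m/s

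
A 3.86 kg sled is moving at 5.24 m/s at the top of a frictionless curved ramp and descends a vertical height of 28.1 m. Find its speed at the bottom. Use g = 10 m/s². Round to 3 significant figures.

By conservation of mechanical energy, ½mv₀² + mgh = ½mv²
v² = v₀² + 2gh = (5.24)² + 2(10)(28.1) = 589.46
v = √589.46 = 24.28 m/s

v = 24.3 m/s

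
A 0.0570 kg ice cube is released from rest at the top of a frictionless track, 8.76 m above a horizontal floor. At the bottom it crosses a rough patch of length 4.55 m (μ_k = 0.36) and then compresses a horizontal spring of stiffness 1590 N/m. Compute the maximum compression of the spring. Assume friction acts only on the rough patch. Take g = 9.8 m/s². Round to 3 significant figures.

Initial energy: E₁ = mgh = (0.0570)(9.8)(8.76) = 4.8933 J
Friction removes W_f = μ_k mg d = (0.36)(0.0570)(9.8)(4.55) = 0.9150 J
Energy reaching the spring: E = 4.8933 − 0.9150 = 3.9783 J
At max compression ½kx² = E ⇒ x = √(2E/k) = √(2 × 3.9783/1590) = 0.07074 m

x = 0.0707 m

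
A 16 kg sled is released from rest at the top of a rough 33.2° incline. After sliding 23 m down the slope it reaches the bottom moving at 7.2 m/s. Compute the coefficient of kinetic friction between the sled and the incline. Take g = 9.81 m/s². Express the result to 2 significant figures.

The energy dissipated by friction is the PE lost minus the KE gained:
mgL sinθ = 1976.7 J; ½mv² = 414.72 J
W_f = 1976.7 − 414.72 = 1562 J
μ_k = W_f/(mg cosθ · L) = 1562/(131.3 × 23) = 0.5171

μ_k = 0.52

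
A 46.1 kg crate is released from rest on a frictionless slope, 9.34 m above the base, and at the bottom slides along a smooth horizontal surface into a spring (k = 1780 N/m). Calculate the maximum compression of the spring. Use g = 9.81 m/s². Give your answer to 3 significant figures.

Gravitational PE at the top equals spring PE at max compression: mgh = ½kx²
x = √(2mgh/k) = √(2 × 46.1 × 9.81 × 9.34 / 1780) = 2.179 m

x = 2.18 m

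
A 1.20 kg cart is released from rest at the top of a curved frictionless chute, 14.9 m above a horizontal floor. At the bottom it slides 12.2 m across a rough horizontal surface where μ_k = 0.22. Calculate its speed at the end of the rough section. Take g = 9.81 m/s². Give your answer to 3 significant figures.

Energy at the top = energy at the end + work done against friction:
mgh = ½mv² + μ_k m g d
W_f = μ_k mg d = (0.22)(1.20)(9.81)(12.2) = 31.60 J
½mv² = mgh − W_f = 175.40 − 31.60 = 143.81 J
v = √(2 × 143.81/1.20) = 15.48 m/s

v = 15.5 m/s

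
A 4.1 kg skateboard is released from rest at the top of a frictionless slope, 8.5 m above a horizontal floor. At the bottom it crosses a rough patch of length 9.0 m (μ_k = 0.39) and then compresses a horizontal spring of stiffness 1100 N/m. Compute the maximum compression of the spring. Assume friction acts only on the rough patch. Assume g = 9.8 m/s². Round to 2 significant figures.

Initial energy: E₁ = mgh = (4.1)(9.8)(8.5) = 341.53 J
Friction removes W_f = μ_k mg d = (0.39)(4.1)(9.8)(9.0) = 141.0 J
Energy reaching the spring: E = 341.53 − 141.0 = 200.50 J
At max compression ½kx² = E ⇒ x = √(2E/k) = √(2 × 200.50/1100) = 0.6038 m

x = 0.60 m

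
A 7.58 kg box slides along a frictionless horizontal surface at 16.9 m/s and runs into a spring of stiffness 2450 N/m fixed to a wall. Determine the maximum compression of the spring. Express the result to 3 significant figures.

All KE is stored as spring PE at maximum compression: ½mv² = ½kx²
x = v√(m/k) = 16.9 × √(7.58/2450) = 0.9400 m

x = 0.940 m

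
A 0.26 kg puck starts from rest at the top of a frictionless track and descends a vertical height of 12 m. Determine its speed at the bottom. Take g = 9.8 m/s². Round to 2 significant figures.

Mechanical energy is conserved (no friction): mgh = ½mv²
v = √(2gh) = √(2 × 9.8 × 12) = √235.20 = 15.34 m/s

v = 15 m/s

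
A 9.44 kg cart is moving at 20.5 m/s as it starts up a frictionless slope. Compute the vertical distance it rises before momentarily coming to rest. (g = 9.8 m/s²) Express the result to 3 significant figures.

h = 21.4 m

By energy conservation, ½mv² = mgh
h = v²/(2g) = 20.5²/(2 × 9.8) = 21.44 m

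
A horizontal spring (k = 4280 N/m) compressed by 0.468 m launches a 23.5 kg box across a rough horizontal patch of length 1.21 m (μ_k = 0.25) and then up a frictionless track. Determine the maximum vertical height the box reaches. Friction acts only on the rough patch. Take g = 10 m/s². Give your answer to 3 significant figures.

Spring energy: E₀ = ½kx² = ½(4280)(0.468)² = 468.71 J
Friction: W_f = μ_k mg d = (0.25)(23.5)(10)(1.21) = 71.09 J
Energy at base of ramp: E = 468.71 − 71.09 = 397.62 J
At max height all remaining energy is PE: mgh = E ⇒ h = E/(mg) = 397.62/(23.5 × 10) = 1.692 m

h = 1.69 m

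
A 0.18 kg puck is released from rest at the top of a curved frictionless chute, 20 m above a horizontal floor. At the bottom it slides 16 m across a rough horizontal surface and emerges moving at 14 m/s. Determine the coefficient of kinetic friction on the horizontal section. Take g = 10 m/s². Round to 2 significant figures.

μ_k = 0.64

Energy bookkeeping (friction removes W_f = μ_k N d):
mgh = ½mv² + μ_k m g d
mgh = 36.000 J; ½mv² = 17.640 J
W_f = 36.000 − 17.640 = 18.36 J
μ_k = W_f/(mg·d) = 18.36/(1.800 × 16) = 0.6375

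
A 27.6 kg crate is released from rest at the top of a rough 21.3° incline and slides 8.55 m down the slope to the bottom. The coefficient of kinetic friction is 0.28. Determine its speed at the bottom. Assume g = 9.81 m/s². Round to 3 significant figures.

v = 4.14 m/s

Taking the bottom as reference, mgh = ½mv² + μ_k N L with h = L sinθ, N = mg cosθ:
mgh = mgL sinθ = (27.6)(9.81)(8.55)sin21.3° = 840.91 J
W_f = μ_k mg cosθ · L = (0.28)(27.6)(9.81)cos21.3°·8.55 = 603.9 J
½mv² = 840.91 − 603.9 = 237.00 J
v = √(2 × 237.00/27.6) = 4.144 m/s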